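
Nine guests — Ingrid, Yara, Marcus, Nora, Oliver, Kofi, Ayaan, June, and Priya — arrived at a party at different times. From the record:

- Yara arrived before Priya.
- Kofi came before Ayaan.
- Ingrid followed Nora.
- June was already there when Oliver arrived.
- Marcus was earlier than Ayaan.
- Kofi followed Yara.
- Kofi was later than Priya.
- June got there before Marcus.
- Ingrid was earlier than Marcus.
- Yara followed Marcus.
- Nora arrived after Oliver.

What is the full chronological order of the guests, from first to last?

The constraints fix every adjacent pair, so only one ordering works:
June → Oliver → Nora → Ingrid → Marcus → Yara → Priya → Kofi → Ayaan.

June, Oliver, Nora, Ingrid, Marcus, Yara, Priya, Kofi, Ayaan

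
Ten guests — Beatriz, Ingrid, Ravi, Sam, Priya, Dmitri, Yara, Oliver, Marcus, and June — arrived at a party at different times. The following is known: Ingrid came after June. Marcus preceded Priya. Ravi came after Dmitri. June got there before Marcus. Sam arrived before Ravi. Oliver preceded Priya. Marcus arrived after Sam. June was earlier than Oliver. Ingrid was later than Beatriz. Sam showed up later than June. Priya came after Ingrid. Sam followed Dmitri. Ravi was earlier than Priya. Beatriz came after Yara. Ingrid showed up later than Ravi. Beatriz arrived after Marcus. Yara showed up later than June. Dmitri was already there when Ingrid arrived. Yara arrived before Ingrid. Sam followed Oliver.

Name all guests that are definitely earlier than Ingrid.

Beatriz, Dmitri, June, Marcus, Oliver, Ravi, Sam, Yara

Directly stated before Ingrid: Beatriz, Dmitri, June, Ravi, and Yara.
Marcus reaches Ingrid via Marcus → Beatriz → Ingrid.
Oliver reaches Ingrid via Oliver → Sam → Ravi → Ingrid.
Sam reaches Ingrid via Sam → Ravi → Ingrid.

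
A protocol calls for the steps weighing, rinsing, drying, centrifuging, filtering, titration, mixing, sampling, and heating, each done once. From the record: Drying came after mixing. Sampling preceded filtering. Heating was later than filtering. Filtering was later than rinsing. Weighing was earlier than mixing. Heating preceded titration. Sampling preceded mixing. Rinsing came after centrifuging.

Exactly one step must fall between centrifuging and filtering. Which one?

Tracing the constraints gives centrifuging → rinsing → filtering, so rinsing sits after centrifuging and before filtering.
No other step is forced both after centrifuging and before filtering.

rinsing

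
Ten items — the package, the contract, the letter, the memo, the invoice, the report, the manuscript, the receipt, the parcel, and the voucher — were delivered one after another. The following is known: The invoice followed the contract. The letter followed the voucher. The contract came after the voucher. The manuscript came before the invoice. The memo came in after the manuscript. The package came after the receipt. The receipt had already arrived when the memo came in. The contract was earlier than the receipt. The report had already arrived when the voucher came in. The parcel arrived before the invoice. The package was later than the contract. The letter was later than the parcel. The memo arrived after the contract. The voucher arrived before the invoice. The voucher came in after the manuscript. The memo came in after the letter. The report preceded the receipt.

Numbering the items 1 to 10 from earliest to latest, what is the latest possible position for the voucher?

The voucher must come before the contract, the invoice, the letter, the memo, the package, and the receipt — 6 items forced after it.
Everything else can be placed before the voucher in some valid order, so the voucher can sit as late as position 10 − 6 = 4.

4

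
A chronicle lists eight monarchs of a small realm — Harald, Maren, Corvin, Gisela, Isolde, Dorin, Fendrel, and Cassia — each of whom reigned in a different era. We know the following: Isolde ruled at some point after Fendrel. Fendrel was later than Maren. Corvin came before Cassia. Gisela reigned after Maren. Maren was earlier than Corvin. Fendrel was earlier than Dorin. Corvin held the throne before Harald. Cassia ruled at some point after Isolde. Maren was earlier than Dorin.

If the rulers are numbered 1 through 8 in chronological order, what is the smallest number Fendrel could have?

2

Maren must come before Fendrel — 1 forced predecessor.
Nothing else is forced ahead of Fendrel, so their earliest slot is position 1 + 1 = 2.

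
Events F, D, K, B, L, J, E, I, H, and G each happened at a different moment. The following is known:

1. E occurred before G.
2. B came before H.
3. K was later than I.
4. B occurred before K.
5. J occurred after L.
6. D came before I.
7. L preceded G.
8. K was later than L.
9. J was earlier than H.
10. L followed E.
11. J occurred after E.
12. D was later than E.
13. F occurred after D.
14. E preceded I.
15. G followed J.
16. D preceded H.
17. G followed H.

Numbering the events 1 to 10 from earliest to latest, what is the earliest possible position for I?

3

D and E must both come before I — 2 forced predecessors.
Nothing else is forced ahead of I, so its earliest slot is position 2 + 1 = 3.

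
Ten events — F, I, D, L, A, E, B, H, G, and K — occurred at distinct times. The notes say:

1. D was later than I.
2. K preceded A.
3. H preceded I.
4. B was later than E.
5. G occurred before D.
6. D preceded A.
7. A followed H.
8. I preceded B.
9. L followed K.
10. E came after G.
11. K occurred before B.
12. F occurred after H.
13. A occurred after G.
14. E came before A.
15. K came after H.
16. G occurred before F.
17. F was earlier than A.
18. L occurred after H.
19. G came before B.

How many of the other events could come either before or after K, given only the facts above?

Forced before K: H; forced after K: A, B, and L.
That leaves D, E, F, G, and I with no forced order relative to K — 5.

5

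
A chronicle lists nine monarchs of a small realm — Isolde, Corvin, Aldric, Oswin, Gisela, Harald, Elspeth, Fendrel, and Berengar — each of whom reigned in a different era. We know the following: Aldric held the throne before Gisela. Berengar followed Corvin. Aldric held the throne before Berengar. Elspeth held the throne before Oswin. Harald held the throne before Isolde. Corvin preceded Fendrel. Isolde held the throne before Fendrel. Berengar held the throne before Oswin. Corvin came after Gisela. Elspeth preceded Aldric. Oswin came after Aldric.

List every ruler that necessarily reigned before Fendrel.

Aldric, Corvin, Elspeth, Gisela, Harald, Isolde

Directly stated before Fendrel: Corvin and Isolde.
Aldric reaches Fendrel via Aldric → Gisela → Corvin → Fendrel.
Elspeth reaches Fendrel via Elspeth → Aldric → Gisela → Corvin → Fendrel.
Gisela reaches Fendrel via Gisela → Corvin → Fendrel.
Likewise Harald reaches Fendrel by chaining the stated constraints.
No chain forces Berengar (or any of the others) ahead of Fendrel.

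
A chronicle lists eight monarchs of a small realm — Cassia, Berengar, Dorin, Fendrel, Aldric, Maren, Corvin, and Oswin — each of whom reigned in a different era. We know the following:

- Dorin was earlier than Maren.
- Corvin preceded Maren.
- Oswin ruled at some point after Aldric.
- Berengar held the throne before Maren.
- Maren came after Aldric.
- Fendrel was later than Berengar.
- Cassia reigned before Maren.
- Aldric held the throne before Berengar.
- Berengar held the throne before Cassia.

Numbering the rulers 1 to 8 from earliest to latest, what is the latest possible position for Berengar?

5

Berengar must come before Cassia, Fendrel, and Maren — 3 rulers forced after them.
Everything else can be placed before Berengar in some valid order, so Berengar can sit as late as position 8 − 3 = 5.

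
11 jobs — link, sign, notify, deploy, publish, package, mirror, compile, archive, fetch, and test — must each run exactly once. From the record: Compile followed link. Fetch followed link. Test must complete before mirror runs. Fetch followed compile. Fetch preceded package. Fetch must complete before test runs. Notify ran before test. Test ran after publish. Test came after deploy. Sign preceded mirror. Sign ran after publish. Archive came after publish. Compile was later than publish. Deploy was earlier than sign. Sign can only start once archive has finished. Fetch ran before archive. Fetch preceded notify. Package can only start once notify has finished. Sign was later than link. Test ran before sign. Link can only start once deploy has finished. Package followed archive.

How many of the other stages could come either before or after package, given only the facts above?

Forced before package: archive, compile, deploy, fetch, link, notify, and publish.
That leaves mirror, sign, and test with no forced order relative to package — 3.

3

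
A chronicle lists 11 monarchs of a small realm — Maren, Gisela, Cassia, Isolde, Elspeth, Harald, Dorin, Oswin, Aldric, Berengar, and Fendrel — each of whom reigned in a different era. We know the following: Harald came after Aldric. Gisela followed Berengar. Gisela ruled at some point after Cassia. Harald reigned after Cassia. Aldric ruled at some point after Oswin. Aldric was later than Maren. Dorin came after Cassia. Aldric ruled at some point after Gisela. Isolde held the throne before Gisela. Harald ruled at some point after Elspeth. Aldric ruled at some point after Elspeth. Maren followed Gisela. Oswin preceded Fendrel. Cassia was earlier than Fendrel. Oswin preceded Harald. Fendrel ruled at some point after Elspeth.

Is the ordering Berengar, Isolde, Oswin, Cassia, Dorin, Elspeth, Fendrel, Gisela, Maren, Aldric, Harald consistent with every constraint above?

Check each stated constraint against the proposed order — e.g. Cassia is ahead of Harald; Oswin is ahead of Harald. Every pair is in the required order; nothing is violated.

yes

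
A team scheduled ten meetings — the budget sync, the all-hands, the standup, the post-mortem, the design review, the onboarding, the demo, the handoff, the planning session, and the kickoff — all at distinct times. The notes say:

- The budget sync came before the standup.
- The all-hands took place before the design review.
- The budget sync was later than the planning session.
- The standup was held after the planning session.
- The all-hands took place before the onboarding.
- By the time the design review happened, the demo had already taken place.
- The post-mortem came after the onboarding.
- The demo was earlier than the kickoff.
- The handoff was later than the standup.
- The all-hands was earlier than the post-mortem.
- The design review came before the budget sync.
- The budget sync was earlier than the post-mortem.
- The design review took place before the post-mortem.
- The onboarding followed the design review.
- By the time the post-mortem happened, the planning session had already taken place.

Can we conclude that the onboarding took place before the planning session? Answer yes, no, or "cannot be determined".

No chain of stated constraints runs from the onboarding to the planning session, and none runs from the planning session to the onboarding either.
So the relative order of the onboarding and the planning session is not fixed by the given facts.

cannot be determined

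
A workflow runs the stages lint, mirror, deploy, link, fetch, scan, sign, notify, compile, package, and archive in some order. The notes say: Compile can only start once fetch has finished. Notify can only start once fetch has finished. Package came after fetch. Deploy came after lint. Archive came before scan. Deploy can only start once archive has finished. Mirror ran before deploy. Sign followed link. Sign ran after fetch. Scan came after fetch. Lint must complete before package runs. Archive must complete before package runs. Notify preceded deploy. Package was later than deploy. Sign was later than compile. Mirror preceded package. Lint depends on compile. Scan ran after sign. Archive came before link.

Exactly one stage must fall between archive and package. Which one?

Tracing the constraints gives archive → deploy → package, so deploy sits after archive and before package.
No other stage is forced both after archive and before package.

deploy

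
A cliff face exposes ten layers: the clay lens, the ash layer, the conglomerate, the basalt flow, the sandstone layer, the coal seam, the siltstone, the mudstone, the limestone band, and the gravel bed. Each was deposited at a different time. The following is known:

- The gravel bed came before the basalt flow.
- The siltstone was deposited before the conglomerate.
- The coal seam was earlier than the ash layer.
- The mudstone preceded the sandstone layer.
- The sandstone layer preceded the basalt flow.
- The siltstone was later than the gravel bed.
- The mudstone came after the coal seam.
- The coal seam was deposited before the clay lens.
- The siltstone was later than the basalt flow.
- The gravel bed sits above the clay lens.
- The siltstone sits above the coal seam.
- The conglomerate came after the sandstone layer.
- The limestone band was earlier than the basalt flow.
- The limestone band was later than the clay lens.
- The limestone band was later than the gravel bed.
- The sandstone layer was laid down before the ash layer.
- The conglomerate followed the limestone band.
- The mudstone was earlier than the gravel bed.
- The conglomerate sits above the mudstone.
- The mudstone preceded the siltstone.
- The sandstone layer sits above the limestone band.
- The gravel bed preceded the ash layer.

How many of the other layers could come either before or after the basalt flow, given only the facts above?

Forced before the basalt flow: the clay lens, the coal seam, the gravel bed, the limestone band, the mudstone, and the sandstone layer; forced after the basalt flow: the conglomerate and the siltstone.
That leaves the ash layer with no forced order relative to the basalt flow — 1.

1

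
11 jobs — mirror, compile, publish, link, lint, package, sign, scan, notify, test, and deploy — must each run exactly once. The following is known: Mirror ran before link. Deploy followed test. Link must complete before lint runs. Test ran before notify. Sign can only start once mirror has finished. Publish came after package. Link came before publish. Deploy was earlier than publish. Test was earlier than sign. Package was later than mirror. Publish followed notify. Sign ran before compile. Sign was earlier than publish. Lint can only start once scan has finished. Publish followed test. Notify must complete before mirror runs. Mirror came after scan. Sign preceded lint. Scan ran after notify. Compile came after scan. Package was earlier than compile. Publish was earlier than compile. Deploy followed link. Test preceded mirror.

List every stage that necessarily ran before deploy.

Directly stated before deploy: link and test.
Mirror reaches deploy via mirror → link → deploy.
Notify reaches deploy via notify → mirror → link → deploy.
Scan reaches deploy via scan → mirror → link → deploy.

link, mirror, notify, scan, test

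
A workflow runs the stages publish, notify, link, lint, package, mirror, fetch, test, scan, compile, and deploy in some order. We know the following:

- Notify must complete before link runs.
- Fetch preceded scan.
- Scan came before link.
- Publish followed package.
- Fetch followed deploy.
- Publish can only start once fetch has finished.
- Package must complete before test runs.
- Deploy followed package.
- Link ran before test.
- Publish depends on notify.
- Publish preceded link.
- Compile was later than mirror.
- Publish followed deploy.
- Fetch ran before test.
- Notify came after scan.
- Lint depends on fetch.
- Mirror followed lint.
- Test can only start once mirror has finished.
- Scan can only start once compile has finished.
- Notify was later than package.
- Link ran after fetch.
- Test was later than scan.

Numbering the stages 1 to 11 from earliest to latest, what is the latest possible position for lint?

4

Lint must come before compile, link, mirror, notify, publish, scan, and test — 7 stages forced after it.
Everything else can be placed before lint in some valid order, so lint can sit as late as position 11 − 7 = 4.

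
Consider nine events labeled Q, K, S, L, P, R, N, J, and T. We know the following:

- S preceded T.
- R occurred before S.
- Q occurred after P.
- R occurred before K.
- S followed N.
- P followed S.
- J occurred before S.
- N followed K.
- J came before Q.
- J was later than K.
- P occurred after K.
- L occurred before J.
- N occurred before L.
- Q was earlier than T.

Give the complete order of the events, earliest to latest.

R, K, N, L, J, S, P, Q, T

The constraints fix every adjacent pair, so only one ordering works:
R → K → N → L → J → S → P → Q → T.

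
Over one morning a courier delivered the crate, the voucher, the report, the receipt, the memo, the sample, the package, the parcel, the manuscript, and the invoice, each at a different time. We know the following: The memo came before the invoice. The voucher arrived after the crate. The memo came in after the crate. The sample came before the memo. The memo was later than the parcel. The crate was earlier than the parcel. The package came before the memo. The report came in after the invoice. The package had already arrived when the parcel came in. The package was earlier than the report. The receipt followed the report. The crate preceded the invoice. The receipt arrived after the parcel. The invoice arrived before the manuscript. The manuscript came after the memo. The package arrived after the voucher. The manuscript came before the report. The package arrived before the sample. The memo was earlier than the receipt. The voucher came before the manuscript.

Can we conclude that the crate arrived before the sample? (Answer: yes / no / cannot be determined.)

Chain the constraints: the crate → the voucher → the package → the sample. Each link is directly stated, so the crate comes before the sample.

yes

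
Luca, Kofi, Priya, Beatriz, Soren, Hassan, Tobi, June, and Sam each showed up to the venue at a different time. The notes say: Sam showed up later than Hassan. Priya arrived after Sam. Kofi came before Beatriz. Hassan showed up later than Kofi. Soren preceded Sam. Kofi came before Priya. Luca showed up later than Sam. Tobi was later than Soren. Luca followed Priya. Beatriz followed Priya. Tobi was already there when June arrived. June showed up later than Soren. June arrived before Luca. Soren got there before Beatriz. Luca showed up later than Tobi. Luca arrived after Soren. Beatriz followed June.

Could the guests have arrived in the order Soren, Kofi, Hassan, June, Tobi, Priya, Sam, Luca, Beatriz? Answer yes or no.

no

The constraints require Sam before Priya, but in the proposed sequence Priya appears ahead of Sam. That one violation is enough.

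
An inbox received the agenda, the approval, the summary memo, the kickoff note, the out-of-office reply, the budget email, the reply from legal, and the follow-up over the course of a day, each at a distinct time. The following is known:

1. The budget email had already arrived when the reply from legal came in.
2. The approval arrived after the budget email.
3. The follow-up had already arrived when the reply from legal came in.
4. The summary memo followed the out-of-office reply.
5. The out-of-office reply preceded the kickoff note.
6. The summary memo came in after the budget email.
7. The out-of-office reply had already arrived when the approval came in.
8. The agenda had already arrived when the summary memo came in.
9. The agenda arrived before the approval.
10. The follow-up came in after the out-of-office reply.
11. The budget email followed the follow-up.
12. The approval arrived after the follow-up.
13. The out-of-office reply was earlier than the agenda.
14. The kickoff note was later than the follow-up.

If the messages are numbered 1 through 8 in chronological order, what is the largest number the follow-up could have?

3

The follow-up must come before the approval, the budget email, the kickoff note, the reply from legal, and the summary memo — 5 messages forced after it.
Everything else can be placed before the follow-up in some valid order, so the follow-up can sit as late as position 8 − 5 = 3.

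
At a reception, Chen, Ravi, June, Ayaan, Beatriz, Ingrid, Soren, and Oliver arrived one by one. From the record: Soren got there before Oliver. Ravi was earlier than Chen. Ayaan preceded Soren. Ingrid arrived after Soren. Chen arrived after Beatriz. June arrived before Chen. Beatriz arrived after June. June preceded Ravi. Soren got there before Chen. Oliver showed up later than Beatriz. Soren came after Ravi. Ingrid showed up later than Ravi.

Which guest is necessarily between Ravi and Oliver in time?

Tracing the constraints gives Ravi → Soren → Oliver, so Soren sits after Ravi and before Oliver.
No other guest is forced both after Ravi and before Oliver.

Soren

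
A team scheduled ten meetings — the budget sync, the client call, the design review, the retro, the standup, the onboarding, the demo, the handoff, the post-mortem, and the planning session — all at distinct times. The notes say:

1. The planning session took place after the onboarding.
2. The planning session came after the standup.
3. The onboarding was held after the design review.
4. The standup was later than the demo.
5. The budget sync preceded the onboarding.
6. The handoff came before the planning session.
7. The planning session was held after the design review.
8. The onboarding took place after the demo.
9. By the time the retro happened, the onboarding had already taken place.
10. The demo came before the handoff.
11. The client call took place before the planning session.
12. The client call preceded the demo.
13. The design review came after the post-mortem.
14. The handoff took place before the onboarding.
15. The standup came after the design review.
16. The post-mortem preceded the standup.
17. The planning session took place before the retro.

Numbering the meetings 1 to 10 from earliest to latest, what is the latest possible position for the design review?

6

The design review must come before the onboarding, the planning session, the retro, and the standup — 4 meetings forced after it.
Everything else can be placed before the design review in some valid order, so the design review can sit as late as position 10 − 4 = 6.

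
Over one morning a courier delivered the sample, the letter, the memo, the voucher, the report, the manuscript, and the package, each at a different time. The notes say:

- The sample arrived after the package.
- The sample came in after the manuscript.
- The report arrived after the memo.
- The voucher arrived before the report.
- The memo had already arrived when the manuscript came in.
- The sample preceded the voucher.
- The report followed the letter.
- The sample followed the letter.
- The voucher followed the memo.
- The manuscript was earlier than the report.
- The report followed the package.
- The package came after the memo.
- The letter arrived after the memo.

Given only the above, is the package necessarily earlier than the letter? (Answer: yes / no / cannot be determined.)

No chain of stated constraints runs from the package to the letter, and none runs from the letter to the package either.
So the relative order of the package and the letter is not fixed by the given facts.

cannot be determined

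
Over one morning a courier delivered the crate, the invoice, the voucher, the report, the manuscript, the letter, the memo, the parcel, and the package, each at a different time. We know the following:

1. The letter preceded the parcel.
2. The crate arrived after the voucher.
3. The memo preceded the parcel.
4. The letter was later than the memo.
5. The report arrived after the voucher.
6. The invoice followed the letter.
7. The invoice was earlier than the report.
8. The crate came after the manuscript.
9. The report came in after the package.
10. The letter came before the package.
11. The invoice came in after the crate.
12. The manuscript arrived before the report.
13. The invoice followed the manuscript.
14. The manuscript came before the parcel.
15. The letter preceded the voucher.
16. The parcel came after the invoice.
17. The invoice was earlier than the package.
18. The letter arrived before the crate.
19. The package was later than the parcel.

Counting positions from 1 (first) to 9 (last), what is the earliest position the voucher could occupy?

The letter and the memo must both come before the voucher — 2 forced predecessors.
Nothing else is forced ahead of the voucher, so its earliest slot is position 2 + 1 = 3.

3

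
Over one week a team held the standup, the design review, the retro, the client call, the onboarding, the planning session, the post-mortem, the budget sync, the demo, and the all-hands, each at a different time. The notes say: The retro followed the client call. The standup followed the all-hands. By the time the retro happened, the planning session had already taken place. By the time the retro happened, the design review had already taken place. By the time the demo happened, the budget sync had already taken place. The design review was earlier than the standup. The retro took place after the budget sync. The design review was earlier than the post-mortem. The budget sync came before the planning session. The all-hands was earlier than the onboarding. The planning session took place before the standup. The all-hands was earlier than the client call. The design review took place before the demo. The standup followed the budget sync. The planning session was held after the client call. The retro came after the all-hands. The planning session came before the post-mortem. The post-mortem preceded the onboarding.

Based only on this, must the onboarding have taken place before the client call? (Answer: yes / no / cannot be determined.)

no

Tracing the constraints gives the client call → the planning session → the post-mortem → the onboarding, so the client call must come before the onboarding.
That means the onboarding cannot be before the client call.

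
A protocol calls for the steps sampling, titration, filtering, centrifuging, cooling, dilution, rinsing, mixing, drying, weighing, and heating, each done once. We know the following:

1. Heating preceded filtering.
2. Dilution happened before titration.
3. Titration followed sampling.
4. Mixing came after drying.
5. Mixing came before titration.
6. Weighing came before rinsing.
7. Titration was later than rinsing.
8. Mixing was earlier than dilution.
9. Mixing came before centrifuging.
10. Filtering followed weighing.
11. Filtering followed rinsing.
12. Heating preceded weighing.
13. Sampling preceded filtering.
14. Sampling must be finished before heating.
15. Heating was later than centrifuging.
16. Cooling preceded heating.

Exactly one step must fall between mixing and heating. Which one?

centrifuging

Tracing the constraints gives mixing → centrifuging → heating, so centrifuging sits after mixing and before heating.
No other step is forced both after mixing and before heating.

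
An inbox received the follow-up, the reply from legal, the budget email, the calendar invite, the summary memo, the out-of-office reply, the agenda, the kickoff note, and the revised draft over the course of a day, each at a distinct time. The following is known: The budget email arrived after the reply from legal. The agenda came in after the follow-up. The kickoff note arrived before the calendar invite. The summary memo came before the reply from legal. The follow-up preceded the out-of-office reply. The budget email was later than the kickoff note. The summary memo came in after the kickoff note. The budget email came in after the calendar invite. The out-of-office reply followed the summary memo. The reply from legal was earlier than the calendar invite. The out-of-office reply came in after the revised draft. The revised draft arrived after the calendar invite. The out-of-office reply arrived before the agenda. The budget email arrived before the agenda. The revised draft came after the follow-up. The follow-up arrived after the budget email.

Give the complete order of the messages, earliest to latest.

the kickoff note, the summary memo, the reply from legal, the calendar invite, the budget email, the follow-up, the revised draft, the out-of-office reply, the agenda

The constraints fix every adjacent pair, so only one ordering works:
the kickoff note → the summary memo → the reply from legal → the calendar invite → the budget email → the follow-up → the revised draft → the out-of-office reply → the agenda.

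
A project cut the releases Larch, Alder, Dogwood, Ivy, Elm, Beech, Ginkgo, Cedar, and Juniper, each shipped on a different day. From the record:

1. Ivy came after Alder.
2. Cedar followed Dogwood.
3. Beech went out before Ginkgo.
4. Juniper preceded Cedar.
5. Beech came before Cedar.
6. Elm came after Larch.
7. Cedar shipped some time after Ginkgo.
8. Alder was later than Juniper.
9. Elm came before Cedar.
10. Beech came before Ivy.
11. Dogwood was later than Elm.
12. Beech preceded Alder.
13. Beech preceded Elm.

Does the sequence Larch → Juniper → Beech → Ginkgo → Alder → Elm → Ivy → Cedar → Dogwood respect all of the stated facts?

no

The constraints require Dogwood before Cedar, but in the proposed sequence Cedar appears ahead of Dogwood. That one violation is enough.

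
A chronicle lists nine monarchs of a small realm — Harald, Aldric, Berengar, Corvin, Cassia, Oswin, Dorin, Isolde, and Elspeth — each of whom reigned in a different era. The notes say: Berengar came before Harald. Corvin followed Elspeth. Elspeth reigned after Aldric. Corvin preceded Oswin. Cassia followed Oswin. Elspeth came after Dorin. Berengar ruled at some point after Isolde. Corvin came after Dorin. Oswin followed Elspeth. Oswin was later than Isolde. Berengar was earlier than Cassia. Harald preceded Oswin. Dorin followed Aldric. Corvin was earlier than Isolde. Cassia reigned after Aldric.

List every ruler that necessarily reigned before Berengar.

Aldric, Corvin, Dorin, Elspeth, Isolde

Directly stated before Berengar: Isolde.
Aldric reaches Berengar via Aldric → Dorin → Corvin → Isolde → Berengar.
Corvin reaches Berengar via Corvin → Isolde → Berengar.
Dorin reaches Berengar via Dorin → Corvin → Isolde → Berengar.
Likewise Elspeth reaches Berengar by chaining the stated constraints.
No chain forces Cassia (or any of the others) ahead of Berengar.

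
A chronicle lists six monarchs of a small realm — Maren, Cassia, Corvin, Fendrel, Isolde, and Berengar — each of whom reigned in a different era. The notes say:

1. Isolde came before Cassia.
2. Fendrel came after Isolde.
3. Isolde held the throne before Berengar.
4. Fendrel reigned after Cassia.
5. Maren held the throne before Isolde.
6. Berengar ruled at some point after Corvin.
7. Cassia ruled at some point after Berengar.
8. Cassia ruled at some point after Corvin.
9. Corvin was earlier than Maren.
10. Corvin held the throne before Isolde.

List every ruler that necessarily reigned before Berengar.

Directly stated before Berengar: Corvin and Isolde.
Maren reaches Berengar via Maren → Isolde → Berengar.

Corvin, Isolde, Maren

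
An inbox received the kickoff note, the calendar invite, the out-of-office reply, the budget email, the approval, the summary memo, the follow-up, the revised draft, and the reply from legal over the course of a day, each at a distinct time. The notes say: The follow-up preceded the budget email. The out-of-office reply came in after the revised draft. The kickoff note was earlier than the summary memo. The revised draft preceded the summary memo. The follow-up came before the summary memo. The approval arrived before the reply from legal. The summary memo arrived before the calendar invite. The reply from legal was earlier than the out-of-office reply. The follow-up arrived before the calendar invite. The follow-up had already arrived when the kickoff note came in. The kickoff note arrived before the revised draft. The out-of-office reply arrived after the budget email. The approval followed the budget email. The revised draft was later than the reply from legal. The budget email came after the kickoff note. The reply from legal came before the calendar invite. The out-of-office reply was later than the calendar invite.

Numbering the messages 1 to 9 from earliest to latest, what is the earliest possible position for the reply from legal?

The approval, the budget email, the follow-up, and the kickoff note must all come before the reply from legal — 4 forced predecessors.
Nothing else is forced ahead of the reply from legal, so its earliest slot is position 4 + 1 = 5.

5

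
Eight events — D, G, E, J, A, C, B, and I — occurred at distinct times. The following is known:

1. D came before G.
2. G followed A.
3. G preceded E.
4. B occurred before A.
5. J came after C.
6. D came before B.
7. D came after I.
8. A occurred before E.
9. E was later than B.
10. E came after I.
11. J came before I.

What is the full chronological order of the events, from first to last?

The constraints fix every adjacent pair, so only one ordering works:
C → J → I → D → B → A → G → E.

C, J, I, D, B, A, G, E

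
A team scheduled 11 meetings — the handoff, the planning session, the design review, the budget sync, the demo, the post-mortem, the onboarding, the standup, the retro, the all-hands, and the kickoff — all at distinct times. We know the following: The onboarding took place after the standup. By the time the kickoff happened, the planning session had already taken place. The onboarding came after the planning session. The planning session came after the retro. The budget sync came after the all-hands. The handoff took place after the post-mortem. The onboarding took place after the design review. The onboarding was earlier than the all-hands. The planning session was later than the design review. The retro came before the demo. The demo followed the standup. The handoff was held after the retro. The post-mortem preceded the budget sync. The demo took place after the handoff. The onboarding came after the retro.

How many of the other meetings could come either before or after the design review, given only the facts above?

Forced after the design review: the all-hands, the budget sync, the kickoff, the onboarding, and the planning session.
That leaves the demo, the handoff, the post-mortem, the retro, and the standup with no forced order relative to the design review — 5.

5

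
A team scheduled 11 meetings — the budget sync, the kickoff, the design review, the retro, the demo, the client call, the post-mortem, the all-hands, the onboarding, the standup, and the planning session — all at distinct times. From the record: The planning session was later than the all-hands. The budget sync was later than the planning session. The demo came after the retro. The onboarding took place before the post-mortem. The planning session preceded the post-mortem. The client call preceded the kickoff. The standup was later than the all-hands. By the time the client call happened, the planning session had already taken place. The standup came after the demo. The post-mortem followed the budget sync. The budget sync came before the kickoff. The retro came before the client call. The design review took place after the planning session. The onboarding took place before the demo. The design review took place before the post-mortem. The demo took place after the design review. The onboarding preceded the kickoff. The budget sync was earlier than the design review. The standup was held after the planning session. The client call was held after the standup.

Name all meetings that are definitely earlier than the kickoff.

Directly stated before the kickoff: the budget sync, the client call, and the onboarding.
The all-hands reaches the kickoff via the all-hands → the standup → the client call → the kickoff.
The demo reaches the kickoff via the demo → the standup → the client call → the kickoff.
The design review reaches the kickoff via the design review → the demo → the standup → the client call → the kickoff.
Likewise the planning session, the retro, and the standup each reach the kickoff by chaining the stated constraints.

the all-hands, the budget sync, the client call, the demo, the design review, the onboarding, the planning session, the retro, the standup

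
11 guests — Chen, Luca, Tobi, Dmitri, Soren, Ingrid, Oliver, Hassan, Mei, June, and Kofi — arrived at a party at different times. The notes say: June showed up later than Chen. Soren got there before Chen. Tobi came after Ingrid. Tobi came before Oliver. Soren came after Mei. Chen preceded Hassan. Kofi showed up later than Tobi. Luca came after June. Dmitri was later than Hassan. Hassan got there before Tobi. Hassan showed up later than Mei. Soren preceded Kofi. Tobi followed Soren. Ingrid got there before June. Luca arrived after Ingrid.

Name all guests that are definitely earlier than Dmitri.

Chen, Hassan, Mei, Soren

Directly stated before Dmitri: Hassan.
Chen reaches Dmitri via Chen → Hassan → Dmitri.
Mei reaches Dmitri via Mei → Hassan → Dmitri.
Soren reaches Dmitri via Soren → Chen → Hassan → Dmitri.
No chain forces Luca (or any of the others) ahead of Dmitri.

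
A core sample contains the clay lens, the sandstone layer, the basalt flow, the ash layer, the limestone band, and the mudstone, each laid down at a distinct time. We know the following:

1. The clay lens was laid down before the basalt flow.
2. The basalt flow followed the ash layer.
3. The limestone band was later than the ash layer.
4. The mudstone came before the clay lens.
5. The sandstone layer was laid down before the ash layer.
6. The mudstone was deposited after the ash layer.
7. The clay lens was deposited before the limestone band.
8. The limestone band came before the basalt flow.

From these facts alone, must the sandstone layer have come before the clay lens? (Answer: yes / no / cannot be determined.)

yes

Chain the constraints: the sandstone layer → the ash layer → the mudstone → the clay lens. Each link is directly stated, so the sandstone layer comes before the clay lens.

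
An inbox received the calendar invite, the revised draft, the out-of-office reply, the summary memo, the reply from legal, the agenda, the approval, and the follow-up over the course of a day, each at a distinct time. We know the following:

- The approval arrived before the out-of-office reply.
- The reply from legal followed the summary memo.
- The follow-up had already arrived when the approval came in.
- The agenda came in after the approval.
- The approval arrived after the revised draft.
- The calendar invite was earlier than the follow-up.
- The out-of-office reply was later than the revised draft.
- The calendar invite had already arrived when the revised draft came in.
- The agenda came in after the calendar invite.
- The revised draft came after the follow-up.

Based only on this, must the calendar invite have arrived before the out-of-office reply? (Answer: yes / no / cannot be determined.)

Chain the constraints: the calendar invite → the revised draft → the out-of-office reply. Each link is directly stated, so the calendar invite comes before the out-of-office reply.

yes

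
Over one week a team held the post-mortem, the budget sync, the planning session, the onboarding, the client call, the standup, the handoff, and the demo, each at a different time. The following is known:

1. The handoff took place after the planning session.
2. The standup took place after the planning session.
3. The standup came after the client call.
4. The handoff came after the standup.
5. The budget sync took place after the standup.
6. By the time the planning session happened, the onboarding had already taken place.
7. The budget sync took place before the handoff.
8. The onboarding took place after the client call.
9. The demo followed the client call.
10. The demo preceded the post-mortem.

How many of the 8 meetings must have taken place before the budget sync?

4

Directly stated before the budget sync: the standup.
The client call reaches the budget sync via the client call → the standup → the budget sync.
The onboarding reaches the budget sync via the onboarding → the planning session → the standup → the budget sync.
The planning session reaches the budget sync via the planning session → the standup → the budget sync.
No chain forces the handoff (or any of the others) ahead of the budget sync.
That's the client call, the onboarding, the planning session, and the standup — 4 in all.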